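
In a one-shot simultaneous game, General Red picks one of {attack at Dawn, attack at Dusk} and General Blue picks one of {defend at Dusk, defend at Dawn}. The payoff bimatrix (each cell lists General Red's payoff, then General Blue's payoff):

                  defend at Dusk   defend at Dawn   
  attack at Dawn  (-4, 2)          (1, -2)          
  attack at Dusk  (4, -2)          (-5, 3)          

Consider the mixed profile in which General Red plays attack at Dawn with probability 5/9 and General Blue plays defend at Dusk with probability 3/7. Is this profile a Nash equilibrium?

Check General Blue's indifference given General Red's mix p = 5/9:
  payoff from defend at Dusk = 2/9; payoff from defend at Dawn = 2/9 — equal.
Check General Red's indifference given General Blue's mix q = 3/7:
  payoff from attack at Dawn = -8/7; payoff from attack at Dusk = -8/7 — equal.
Both players are indifferent, so neither can profitably deviate.

Yes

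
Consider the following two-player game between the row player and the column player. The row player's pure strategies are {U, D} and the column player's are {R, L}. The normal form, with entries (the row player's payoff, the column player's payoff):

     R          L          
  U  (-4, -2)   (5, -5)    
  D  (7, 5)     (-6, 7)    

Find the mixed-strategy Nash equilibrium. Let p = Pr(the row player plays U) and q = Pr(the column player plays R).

In a mixed equilibrium the column player is indifferent between R and L; this condition fixes p.
  the column player's payoff to R: p·(-2) + (1−p)·5 = -7p + 5
  the column player's payoff to L: p·(-5) + (1−p)·7 = -12p + 7
  -7p + 5 = -12p + 7  ⇒  5p = 2  ⇒  p = 2/5.
For the row player to be willing to mix, the row player must be indifferent between U and D, which pins down the column player's mix.
  the row player's payoff to U: q·(-4) + (1−q)·5 = -9q + 5
  the row player's payoff to D: q·7 + (1−q)·(-6) = 13q - 6
  -9q + 5 = 13q - 6  ⇒  -22q = -11  ⇒  q = 1/2.

p = 2/5, q = 1/2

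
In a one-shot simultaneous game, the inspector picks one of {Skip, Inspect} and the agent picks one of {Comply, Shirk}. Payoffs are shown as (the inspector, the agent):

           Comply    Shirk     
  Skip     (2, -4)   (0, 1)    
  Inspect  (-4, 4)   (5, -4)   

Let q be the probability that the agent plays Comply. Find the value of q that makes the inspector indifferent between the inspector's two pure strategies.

q = 5/11

For the inspector to be willing to mix, the inspector must be indifferent between Skip and Inspect, which pins down the agent's mix.
  the inspector's expected payoff from Skip: q·2 + (1−q)·0 = 2q
  the inspector's expected payoff from Inspect: q·(-4) + (1−q)·5 = -9q + 5
  2q = -9q + 5  ⇒  11q = 5  ⇒  q = 5/11.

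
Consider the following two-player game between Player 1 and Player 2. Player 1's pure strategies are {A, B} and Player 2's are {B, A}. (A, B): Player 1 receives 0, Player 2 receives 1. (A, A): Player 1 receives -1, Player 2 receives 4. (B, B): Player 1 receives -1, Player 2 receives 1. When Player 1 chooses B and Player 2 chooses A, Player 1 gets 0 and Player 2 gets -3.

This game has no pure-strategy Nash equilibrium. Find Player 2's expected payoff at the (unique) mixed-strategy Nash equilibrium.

1

Player 2's indifference between B and A determines Player 1's mixing probability p:
  Player 2's payoff from B: p·1 + (1−p)·1 = 1
  Player 2's payoff from A: p·4 + (1−p)·(-3) = 7p - 3
  1 = 7p - 3  ⇒  -7p = -4  ⇒  p = 4/7.
At equilibrium Player 2 is indifferent across columns, so Player 2's payoff equals the payoff from B: (4/7)·1 + (3/7)·1 = 1.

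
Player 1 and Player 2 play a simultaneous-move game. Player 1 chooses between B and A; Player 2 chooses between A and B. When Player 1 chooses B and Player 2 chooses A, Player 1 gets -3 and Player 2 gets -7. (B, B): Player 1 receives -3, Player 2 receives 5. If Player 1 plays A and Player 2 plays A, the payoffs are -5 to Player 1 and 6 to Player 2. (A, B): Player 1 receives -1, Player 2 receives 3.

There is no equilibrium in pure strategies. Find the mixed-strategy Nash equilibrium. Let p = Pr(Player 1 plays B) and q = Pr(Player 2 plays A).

In a mixed equilibrium Player 2 is indifferent between A and B; this condition fixes p.
  Player 2's payoff to A: p·(-7) + (1−p)·6 = -13p + 6
  Player 2's payoff to B: p·5 + (1−p)·3 = 2p + 3
  -13p + 6 = 2p + 3  ⇒  -15p = -3  ⇒  p = 1/5.
For Player 1 to be willing to mix, Player 1 must be indifferent between B and A, which pins down Player 2's mix.
  Player 1's expected payoff from B: q·(-3) + (1−q)·(-3) = -3
  Player 1's expected payoff from A: q·(-5) + (1−q)·(-1) = -4q - 1
  -3 = -4q - 1  ⇒  4q = 2  ⇒  q = 1/2.

p = 1/5, q = 1/2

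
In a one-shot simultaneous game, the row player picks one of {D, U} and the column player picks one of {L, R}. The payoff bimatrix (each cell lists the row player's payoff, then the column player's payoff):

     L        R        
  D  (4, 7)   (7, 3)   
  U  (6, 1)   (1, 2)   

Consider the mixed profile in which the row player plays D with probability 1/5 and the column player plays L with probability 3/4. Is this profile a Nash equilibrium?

Yes

Check the column player's indifference given the row player's mix p = 1/5:
  payoff from L = 11/5; payoff from R = 11/5 — equal.
Check the row player's indifference given the column player's mix q = 3/4:
  payoff from D = 19/4; payoff from U = 19/4 — equal.
Both players are indifferent, so neither can profitably deviate.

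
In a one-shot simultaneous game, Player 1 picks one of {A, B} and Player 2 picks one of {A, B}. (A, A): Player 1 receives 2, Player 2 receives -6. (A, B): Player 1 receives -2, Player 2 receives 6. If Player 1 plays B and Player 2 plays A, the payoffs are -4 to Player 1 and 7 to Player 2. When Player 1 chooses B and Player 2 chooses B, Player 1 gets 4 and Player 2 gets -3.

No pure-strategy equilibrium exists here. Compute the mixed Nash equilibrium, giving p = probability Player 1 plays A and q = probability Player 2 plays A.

p = 5/11, q = 1/2

Set Player 2's expected payoff from A equal to that from B:
  Player 2's payoff from A: p·(-6) + (1−p)·7 = -13p + 7
  Player 2's payoff from B: p·6 + (1−p)·(-3) = 9p - 3
  -13p + 7 = 9p - 3  ⇒  -22p = -10  ⇒  p = 5/11.
For Player 1 to be willing to mix, Player 1 must be indifferent between A and B, which pins down Player 2's mix.
  Player 1's payoff from A: q·2 + (1−q)·(-2) = 4q - 2
  Player 1's payoff from B: q·(-4) + (1−q)·4 = -8q + 4
  4q - 2 = -8q + 4  ⇒  12q = 6  ⇒  q = 1/2.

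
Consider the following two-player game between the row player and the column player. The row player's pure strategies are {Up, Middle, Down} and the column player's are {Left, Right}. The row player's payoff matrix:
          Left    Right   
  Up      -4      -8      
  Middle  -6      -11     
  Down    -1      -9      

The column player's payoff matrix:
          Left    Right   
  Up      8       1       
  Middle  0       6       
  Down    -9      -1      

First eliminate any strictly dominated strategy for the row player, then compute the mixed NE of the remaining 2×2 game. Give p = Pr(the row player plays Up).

The row player's strategy Middle is strictly dominated by Up: -4 > -6 and -8 > -11. Eliminate Middle.
The column player's indifference between Left and Right determines the row player's mixing probability p:
  the column player's payoff from Left: p·8 + (1−p)·(-9) = 17p - 9
  the column player's payoff from Right: p·1 + (1−p)·(-1) = 2p - 1
  17p - 9 = 2p - 1  ⇒  15p = 8  ⇒  p = 8/15.

p = 8/15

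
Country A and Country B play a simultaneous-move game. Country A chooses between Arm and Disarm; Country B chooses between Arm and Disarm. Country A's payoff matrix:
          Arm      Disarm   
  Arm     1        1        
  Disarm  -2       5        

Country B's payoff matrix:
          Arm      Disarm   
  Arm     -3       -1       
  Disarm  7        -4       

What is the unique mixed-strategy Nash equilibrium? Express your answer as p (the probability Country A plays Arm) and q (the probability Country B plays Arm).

p = 11/13, q = 4/7

For Country B to be willing to mix, Country B must be indifferent between Arm and Disarm, which pins down Country A's mix.
  Country B's payoff to Arm: p·(-3) + (1−p)·7 = -10p + 7
  Country B's payoff to Disarm: p·(-1) + (1−p)·(-4) = 3p - 4
  -10p + 7 = 3p - 4  ⇒  -13p = -11  ⇒  p = 11/13.
Country A's indifference between Arm and Disarm determines Country B's mixing probability q:
  Country A's expected payoff from Arm: q·1 + (1−q)·1 = 1
  Country A's expected payoff from Disarm: q·(-2) + (1−q)·5 = -7q + 5
  1 = -7q + 5  ⇒  7q = 4  ⇒  q = 4/7.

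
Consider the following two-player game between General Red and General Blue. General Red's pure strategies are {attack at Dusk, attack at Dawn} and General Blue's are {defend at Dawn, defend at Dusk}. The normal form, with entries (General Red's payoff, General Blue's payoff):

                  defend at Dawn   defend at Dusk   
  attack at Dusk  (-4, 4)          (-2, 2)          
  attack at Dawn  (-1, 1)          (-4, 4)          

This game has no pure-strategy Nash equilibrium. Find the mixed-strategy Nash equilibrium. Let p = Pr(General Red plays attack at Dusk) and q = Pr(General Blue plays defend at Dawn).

For General Blue to be willing to mix, General Blue must be indifferent between defend at Dawn and defend at Dusk, which pins down General Red's mix.
  General Blue's payoff from defend at Dawn: p·4 + (1−p)·1 = 3p + 1
  General Blue's payoff from defend at Dusk: p·2 + (1−p)·4 = -2p + 4
  3p + 1 = -2p + 4  ⇒  5p = 3  ⇒  p = 3/5.
For General Red to be willing to mix, General Red must be indifferent between attack at Dusk and attack at Dawn, which pins down General Blue's mix.
  General Red's expected payoff from attack at Dusk: q·(-4) + (1−q)·(-2) = -2q - 2
  General Red's expected payoff from attack at Dawn: q·(-1) + (1−q)·(-4) = 3q - 4
  -2q - 2 = 3q - 4  ⇒  -5q = -2  ⇒  q = 2/5.

p = 3/5, q = 2/5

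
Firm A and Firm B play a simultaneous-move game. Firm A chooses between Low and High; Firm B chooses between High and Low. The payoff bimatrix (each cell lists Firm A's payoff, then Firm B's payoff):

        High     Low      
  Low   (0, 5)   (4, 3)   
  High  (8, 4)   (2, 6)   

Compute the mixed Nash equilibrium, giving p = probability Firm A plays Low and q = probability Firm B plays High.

p = 1/2, q = 1/5

In a mixed equilibrium Firm B is indifferent between High and Low; this condition fixes p.
  Firm B's payoff to High: p·5 + (1−p)·4 = p + 4
  Firm B's payoff to Low: p·3 + (1−p)·6 = -3p + 6
  p + 4 = -3p + 6  ⇒  4p = 2  ⇒  p = 1/2.
Firm A's indifference between Low and High determines Firm B's mixing probability q:
  Firm A's expected payoff from Low: q·0 + (1−q)·4 = -4q + 4
  Firm A's expected payoff from High: q·8 + (1−q)·2 = 6q + 2
  -4q + 4 = 6q + 2  ⇒  -10q = -2  ⇒  q = 1/5.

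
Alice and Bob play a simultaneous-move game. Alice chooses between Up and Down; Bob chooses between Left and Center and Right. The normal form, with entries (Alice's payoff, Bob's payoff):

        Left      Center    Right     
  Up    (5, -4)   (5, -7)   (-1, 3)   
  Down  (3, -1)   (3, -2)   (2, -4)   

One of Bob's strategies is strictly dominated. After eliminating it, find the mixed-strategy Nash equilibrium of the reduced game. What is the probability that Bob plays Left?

Bob's strategy Center is strictly dominated by Left: -4 > -7 and -1 > -2. Eliminate Center.
Alice's indifference between Up and Down determines Bob's mixing probability q:
  Alice's payoff from Up: q·5 + (1−q)·(-1) = 6q - 1
  Alice's payoff from Down: q·3 + (1−q)·2 = q + 2
  6q - 1 = q + 2  ⇒  5q = 3  ⇒  q = 3/5.

q = 3/5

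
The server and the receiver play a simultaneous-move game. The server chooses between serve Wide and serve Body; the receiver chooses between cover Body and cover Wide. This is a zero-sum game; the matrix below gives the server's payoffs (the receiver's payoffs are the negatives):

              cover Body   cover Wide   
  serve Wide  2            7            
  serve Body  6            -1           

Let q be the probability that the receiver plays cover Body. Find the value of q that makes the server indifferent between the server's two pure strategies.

q = 2/3

The server's indifference between serve Wide and serve Body determines the receiver's mixing probability q:
  the server's payoff from serve Wide: q·2 + (1−q)·7 = -5q + 7
  the server's payoff from serve Body: q·6 + (1−q)·(-1) = 7q - 1
  -5q + 7 = 7q - 1  ⇒  -12q = -8  ⇒  q = 2/3.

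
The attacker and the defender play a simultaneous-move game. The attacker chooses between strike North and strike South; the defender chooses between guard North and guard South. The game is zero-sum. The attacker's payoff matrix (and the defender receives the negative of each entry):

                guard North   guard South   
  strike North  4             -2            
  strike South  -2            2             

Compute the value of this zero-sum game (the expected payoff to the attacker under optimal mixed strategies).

In a mixed equilibrium the attacker is indifferent between strike North and strike South; this condition fixes q.
  the attacker's payoff from strike North: q·4 + (1−q)·(-2) = 6q - 2
  the attacker's payoff from strike South: q·(-2) + (1−q)·2 = -4q + 2
  6q - 2 = -4q + 2  ⇒  10q = 4  ⇒  q = 2/5.
The value is the attacker's expected payoff against this mix (using strike North): (2/5)·4 + (3/5)·(-2) = 2/5.

v = 2/5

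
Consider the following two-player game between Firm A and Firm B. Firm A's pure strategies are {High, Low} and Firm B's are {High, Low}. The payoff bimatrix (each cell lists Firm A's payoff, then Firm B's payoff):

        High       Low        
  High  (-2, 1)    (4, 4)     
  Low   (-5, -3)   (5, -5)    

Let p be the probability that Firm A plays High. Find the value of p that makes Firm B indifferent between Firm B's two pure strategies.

Firm B's indifference between High and Low determines Firm A's mixing probability p:
  Firm B's payoff to High: p·1 + (1−p)·(-3) = 4p - 3
  Firm B's payoff to Low: p·4 + (1−p)·(-5) = 9p - 5
  4p - 3 = 9p - 5  ⇒  -5p = -2  ⇒  p = 2/5.

p = 2/5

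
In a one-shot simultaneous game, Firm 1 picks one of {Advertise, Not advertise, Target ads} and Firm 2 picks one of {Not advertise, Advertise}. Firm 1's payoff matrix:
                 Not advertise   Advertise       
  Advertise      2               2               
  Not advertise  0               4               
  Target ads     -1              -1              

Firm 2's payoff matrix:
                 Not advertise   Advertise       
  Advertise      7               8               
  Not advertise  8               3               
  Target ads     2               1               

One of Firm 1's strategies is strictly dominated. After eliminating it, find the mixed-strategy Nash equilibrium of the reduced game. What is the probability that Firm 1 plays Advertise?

p = 5/6

Firm 1's strategy Target ads is strictly dominated by Advertise: 2 > -1 and 2 > -1. Eliminate Target ads.
Firm 1's mix must leave Firm 2 indifferent between Not advertise and Advertise.
  Firm 2's payoff from Not advertise: p·7 + (1−p)·8 = -p + 8
  Firm 2's payoff from Advertise: p·8 + (1−p)·3 = 5p + 3
  -p + 8 = 5p + 3  ⇒  -6p = -5  ⇒  p = 5/6.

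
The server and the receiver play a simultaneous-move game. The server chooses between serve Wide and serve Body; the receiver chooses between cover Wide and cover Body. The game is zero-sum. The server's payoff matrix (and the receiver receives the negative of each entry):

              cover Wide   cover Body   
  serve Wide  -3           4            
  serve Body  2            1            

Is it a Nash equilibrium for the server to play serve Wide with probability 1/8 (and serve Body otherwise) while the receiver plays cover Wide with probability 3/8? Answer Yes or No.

Yes

Check the receiver's indifference given the server's mix p = 1/8:
  payoff from cover Wide = -11/8; payoff from cover Body = -11/8 — equal.
Check the server's indifference given the receiver's mix q = 3/8:
  payoff from serve Wide = 11/8; payoff from serve Body = 11/8 — equal.
Both players are indifferent, so neither can profitably deviate.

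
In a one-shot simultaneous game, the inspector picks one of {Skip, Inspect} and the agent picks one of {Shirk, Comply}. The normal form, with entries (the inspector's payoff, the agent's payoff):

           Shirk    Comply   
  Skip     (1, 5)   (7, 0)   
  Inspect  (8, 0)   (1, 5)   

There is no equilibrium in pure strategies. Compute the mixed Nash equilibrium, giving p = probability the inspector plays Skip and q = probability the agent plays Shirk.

p = 1/2, q = 6/13

For the agent to be willing to mix, the agent must be indifferent between Shirk and Comply, which pins down the inspector's mix.
  the agent's payoff to Shirk: p·5 + (1−p)·0 = 5p
  the agent's payoff to Comply: p·0 + (1−p)·5 = -5p + 5
  5p = -5p + 5  ⇒  10p = 5  ⇒  p = 1/2.
For the inspector to be willing to mix, the inspector must be indifferent between Skip and Inspect, which pins down the agent's mix.
  the inspector's payoff to Skip: q·1 + (1−q)·7 = -6q + 7
  the inspector's payoff to Inspect: q·8 + (1−q)·1 = 7q + 1
  -6q + 7 = 7q + 1  ⇒  -13q = -6  ⇒  q = 6/13.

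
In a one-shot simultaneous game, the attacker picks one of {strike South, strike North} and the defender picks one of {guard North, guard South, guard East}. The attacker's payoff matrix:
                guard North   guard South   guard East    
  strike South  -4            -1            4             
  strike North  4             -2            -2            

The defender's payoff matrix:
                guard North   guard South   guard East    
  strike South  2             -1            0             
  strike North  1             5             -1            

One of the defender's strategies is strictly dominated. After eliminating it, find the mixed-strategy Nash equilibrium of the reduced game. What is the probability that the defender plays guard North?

The defender's strategy guard East is strictly dominated by guard North: 2 > 0 and 1 > -1. Eliminate guard East.
The attacker's indifference between strike South and strike North determines the defender's mixing probability q:
  the attacker's payoff to strike South: q·(-4) + (1−q)·(-1) = -3q - 1
  the attacker's payoff to strike North: q·4 + (1−q)·(-2) = 6q - 2
  -3q - 1 = 6q - 2  ⇒  -9q = -1  ⇒  q = 1/9.

q = 1/9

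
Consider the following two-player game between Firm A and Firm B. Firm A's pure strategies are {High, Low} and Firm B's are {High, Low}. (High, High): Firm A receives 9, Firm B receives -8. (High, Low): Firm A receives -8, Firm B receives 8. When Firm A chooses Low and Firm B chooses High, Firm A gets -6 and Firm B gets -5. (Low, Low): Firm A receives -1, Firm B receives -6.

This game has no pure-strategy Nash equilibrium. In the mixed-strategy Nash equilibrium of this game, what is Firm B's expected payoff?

-88/17

For Firm B to be willing to mix, Firm B must be indifferent between High and Low, which pins down Firm A's mix.
  Firm B's expected payoff from High: p·(-8) + (1−p)·(-5) = -3p - 5
  Firm B's expected payoff from Low: p·8 + (1−p)·(-6) = 14p - 6
  -3p - 5 = 14p - 6  ⇒  -17p = -1  ⇒  p = 1/17.
At equilibrium Firm B is indifferent across columns, so Firm B's payoff equals the payoff from High: (1/17)·(-8) + (16/17)·(-5) = -88/17.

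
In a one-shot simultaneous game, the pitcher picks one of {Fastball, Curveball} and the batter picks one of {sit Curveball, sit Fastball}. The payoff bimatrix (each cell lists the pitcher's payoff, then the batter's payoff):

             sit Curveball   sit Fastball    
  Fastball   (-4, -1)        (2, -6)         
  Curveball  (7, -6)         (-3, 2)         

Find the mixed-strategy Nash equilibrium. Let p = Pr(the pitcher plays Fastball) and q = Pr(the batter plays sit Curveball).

p = 8/13, q = 5/16

In a mixed equilibrium the batter is indifferent between sit Curveball and sit Fastball; this condition fixes p.
  the batter's payoff to sit Curveball: p·(-1) + (1−p)·(-6) = 5p - 6
  the batter's payoff to sit Fastball: p·(-6) + (1−p)·2 = -8p + 2
  5p - 6 = -8p + 2  ⇒  13p = 8  ⇒  p = 8/13.
In a mixed equilibrium the pitcher is indifferent between Fastball and Curveball; this condition fixes q.
  the pitcher's payoff to Fastball: q·(-4) + (1−q)·2 = -6q + 2
  the pitcher's payoff to Curveball: q·7 + (1−q)·(-3) = 10q - 3
  -6q + 2 = 10q - 3  ⇒  -16q = -5  ⇒  q = 5/16.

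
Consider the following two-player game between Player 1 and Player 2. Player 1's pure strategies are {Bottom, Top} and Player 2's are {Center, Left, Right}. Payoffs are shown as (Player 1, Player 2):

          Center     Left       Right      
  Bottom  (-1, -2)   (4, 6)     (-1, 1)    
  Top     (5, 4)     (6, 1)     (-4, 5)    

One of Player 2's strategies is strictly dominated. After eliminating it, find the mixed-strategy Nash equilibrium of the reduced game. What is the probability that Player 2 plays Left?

q = 3/5

Player 2's strategy Center is strictly dominated by Right: 1 > -2 and 5 > 4. Eliminate Center.
Set Player 1's expected payoff from Bottom equal to that from Top:
  Player 1's expected payoff from Bottom: q·4 + (1−q)·(-1) = 5q - 1
  Player 1's expected payoff from Top: q·6 + (1−q)·(-4) = 10q - 4
  5q - 1 = 10q - 4  ⇒  -5q = -3  ⇒  q = 3/5.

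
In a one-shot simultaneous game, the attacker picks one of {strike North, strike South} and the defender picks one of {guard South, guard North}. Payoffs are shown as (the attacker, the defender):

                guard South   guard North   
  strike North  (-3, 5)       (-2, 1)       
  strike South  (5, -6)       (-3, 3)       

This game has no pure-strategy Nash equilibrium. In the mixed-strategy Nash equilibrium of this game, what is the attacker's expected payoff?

The attacker's indifference between strike North and strike South determines the defender's mixing probability q:
  the attacker's expected payoff from strike North: q·(-3) + (1−q)·(-2) = -q - 2
  the attacker's expected payoff from strike South: q·5 + (1−q)·(-3) = 8q - 3
  -q - 2 = 8q - 3  ⇒  -9q = -1  ⇒  q = 1/9.
At equilibrium the attacker is indifferent across rows, so the attacker's payoff equals the payoff from strike North: (1/9)·(-3) + (8/9)·(-2) = -19/9.

-19/9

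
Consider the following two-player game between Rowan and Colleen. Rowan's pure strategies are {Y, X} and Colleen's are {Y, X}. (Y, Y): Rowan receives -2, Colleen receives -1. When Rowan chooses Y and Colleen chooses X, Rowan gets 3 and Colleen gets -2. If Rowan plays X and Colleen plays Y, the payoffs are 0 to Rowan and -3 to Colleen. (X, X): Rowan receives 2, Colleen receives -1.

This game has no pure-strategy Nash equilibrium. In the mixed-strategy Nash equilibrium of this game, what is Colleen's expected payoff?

-5/3

For Colleen to be willing to mix, Colleen must be indifferent between Y and X, which pins down Rowan's mix.
  Colleen's payoff from Y: p·(-1) + (1−p)·(-3) = 2p - 3
  Colleen's payoff from X: p·(-2) + (1−p)·(-1) = -p - 1
  2p - 3 = -p - 1  ⇒  3p = 2  ⇒  p = 2/3.
At equilibrium Colleen is indifferent across columns, so Colleen's payoff equals the payoff from Y: (2/3)·(-1) + (1/3)·(-3) = -5/3.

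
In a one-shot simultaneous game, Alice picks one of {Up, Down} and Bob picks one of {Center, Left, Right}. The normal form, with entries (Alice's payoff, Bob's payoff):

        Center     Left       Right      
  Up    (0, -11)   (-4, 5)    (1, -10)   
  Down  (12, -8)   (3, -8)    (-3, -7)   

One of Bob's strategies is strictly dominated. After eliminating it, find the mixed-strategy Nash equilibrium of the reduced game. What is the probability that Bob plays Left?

Bob's strategy Center is strictly dominated by Right: -10 > -11 and -7 > -8. Eliminate Center.
Alice's indifference between Up and Down determines Bob's mixing probability q:
  Alice's expected payoff from Up: q·(-4) + (1−q)·1 = -5q + 1
  Alice's expected payoff from Down: q·3 + (1−q)·(-3) = 6q - 3
  -5q + 1 = 6q - 3  ⇒  -11q = -4  ⇒  q = 4/11.

q = 4/11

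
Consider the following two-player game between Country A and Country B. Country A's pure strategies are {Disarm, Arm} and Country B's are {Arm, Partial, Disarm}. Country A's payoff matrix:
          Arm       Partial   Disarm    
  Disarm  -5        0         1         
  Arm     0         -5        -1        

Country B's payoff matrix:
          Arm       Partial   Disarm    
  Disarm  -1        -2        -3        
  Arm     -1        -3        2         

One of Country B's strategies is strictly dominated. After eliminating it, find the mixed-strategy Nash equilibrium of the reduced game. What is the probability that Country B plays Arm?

Country B's strategy Partial is strictly dominated by Arm: -1 > -2 and -1 > -3. Eliminate Partial.
Country A's indifference between Disarm and Arm determines Country B's mixing probability q:
  Country A's payoff to Disarm: q·(-5) + (1−q)·1 = -6q + 1
  Country A's payoff to Arm: q·0 + (1−q)·(-1) = q - 1
  -6q + 1 = q - 1  ⇒  -7q = -2  ⇒  q = 2/7.

q = 2/7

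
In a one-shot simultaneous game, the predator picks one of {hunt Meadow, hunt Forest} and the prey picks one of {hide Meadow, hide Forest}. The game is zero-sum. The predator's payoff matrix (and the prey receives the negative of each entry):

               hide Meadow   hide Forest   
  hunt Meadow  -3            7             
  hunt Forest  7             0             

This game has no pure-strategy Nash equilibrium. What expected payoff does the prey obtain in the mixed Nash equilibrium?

-49/17

The predator's mix must leave the prey indifferent between hide Meadow and hide Forest.
  the prey's payoff to hide Meadow: p·3 + (1−p)·(-7) = 10p - 7
  the prey's payoff to hide Forest: p·(-7) + (1−p)·0 = -7p
  10p - 7 = -7p  ⇒  17p = 7  ⇒  p = 7/17.
At equilibrium the prey is indifferent across columns, so the prey's payoff equals the payoff from hide Meadow: (7/17)·3 + (10/17)·(-7) = -49/17.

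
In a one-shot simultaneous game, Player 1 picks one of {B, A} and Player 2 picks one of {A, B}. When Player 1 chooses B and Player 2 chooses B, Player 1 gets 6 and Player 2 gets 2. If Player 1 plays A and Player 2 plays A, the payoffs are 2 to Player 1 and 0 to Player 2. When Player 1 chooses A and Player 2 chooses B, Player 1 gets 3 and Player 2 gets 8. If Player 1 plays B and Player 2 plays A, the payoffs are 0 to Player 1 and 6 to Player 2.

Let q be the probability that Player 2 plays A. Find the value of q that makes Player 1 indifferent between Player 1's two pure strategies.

q = 3/5

In a mixed equilibrium Player 1 is indifferent between B and A; this condition fixes q.
  Player 1's payoff to B: q·0 + (1−q)·6 = -6q + 6
  Player 1's payoff to A: q·2 + (1−q)·3 = -q + 3
  -6q + 6 = -q + 3  ⇒  -5q = -3  ⇒  q = 3/5.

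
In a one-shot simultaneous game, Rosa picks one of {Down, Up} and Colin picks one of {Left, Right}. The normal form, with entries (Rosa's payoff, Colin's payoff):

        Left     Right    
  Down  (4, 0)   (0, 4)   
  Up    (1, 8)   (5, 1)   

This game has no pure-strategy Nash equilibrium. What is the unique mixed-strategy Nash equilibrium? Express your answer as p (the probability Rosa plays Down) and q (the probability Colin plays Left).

p = 7/11, q = 5/8

Colin's indifference between Left and Right determines Rosa's mixing probability p:
  Colin's payoff to Left: p·0 + (1−p)·8 = -8p + 8
  Colin's payoff to Right: p·4 + (1−p)·1 = 3p + 1
  -8p + 8 = 3p + 1  ⇒  -11p = -7  ⇒  p = 7/11.
In a mixed equilibrium Rosa is indifferent between Down and Up; this condition fixes q.
  Rosa's expected payoff from Down: q·4 + (1−q)·0 = 4q
  Rosa's expected payoff from Up: q·1 + (1−q)·5 = -4q + 5
  4q = -4q + 5  ⇒  8q = 5  ⇒  q = 5/8.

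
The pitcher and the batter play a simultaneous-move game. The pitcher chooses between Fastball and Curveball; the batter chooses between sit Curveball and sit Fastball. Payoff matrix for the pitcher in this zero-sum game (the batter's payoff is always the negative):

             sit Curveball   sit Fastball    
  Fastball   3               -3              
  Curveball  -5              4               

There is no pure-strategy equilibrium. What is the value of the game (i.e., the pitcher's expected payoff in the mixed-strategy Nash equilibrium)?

The pitcher's indifference between Fastball and Curveball determines the batter's mixing probability q:
  the pitcher's payoff from Fastball: q·3 + (1−q)·(-3) = 6q - 3
  the pitcher's payoff from Curveball: q·(-5) + (1−q)·4 = -9q + 4
  6q - 3 = -9q + 4  ⇒  15q = 7  ⇒  q = 7/15.
The value is the pitcher's expected payoff against this mix (using Fastball): (7/15)·3 + (8/15)·(-3) = -1/5.

v = -1/5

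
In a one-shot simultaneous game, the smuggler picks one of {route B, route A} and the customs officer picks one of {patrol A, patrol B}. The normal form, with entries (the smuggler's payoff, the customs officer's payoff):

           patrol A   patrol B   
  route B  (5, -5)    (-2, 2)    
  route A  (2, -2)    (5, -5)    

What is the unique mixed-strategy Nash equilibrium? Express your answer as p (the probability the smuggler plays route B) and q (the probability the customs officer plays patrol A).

p = 3/10, q = 7/10

In a mixed equilibrium the customs officer is indifferent between patrol A and patrol B; this condition fixes p.
  the customs officer's payoff to patrol A: p·(-5) + (1−p)·(-2) = -3p - 2
  the customs officer's payoff to patrol B: p·2 + (1−p)·(-5) = 7p - 5
  -3p - 2 = 7p - 5  ⇒  -10p = -3  ⇒  p = 3/10.
The customs officer's mix must leave the smuggler indifferent between route B and route A.
  the smuggler's expected payoff from route B: q·5 + (1−q)·(-2) = 7q - 2
  the smuggler's expected payoff from route A: q·2 + (1−q)·5 = -3q + 5
  7q - 2 = -3q + 5  ⇒  10q = 7  ⇒  q = 7/10.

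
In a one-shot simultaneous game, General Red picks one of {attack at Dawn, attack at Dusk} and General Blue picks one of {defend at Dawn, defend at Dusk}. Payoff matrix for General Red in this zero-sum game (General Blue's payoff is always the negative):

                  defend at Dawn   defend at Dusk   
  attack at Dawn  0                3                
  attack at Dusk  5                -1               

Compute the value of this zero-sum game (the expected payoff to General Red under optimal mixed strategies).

General Red's indifference between attack at Dawn and attack at Dusk determines General Blue's mixing probability q:
  General Red's payoff from attack at Dawn: q·0 + (1−q)·3 = -3q + 3
  General Red's payoff from attack at Dusk: q·5 + (1−q)·(-1) = 6q - 1
  -3q + 3 = 6q - 1  ⇒  -9q = -4  ⇒  q = 4/9.
The value is General Red's expected payoff against this mix (using attack at Dawn): (4/9)·0 + (5/9)·3 = 5/3.

v = 5/3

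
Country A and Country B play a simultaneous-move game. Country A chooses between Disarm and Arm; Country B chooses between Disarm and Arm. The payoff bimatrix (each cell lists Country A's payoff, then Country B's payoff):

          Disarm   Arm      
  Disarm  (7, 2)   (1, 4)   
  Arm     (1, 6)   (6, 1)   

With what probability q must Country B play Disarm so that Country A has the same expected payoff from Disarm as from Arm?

q = 5/11

Country A's indifference between Disarm and Arm determines Country B's mixing probability q:
  Country A's payoff to Disarm: q·7 + (1−q)·1 = 6q + 1
  Country A's payoff to Arm: q·1 + (1−q)·6 = -5q + 6
  6q + 1 = -5q + 6  ⇒  11q = 5  ⇒  q = 5/11.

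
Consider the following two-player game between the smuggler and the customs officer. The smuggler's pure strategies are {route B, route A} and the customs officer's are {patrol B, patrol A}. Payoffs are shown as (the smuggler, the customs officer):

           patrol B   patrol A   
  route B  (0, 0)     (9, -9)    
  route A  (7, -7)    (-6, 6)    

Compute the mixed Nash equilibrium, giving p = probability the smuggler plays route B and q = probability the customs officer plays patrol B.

p = 13/22, q = 15/22

In a mixed equilibrium the customs officer is indifferent between patrol B and patrol A; this condition fixes p.
  the customs officer's expected payoff from patrol B: p·0 + (1−p)·(-7) = 7p - 7
  the customs officer's expected payoff from patrol A: p·(-9) + (1−p)·6 = -15p + 6
  7p - 7 = -15p + 6  ⇒  22p = 13  ⇒  p = 13/22.
For the smuggler to be willing to mix, the smuggler must be indifferent between route B and route A, which pins down the customs officer's mix.
  the smuggler's payoff from route B: q·0 + (1−q)·9 = -9q + 9
  the smuggler's payoff from route A: q·7 + (1−q)·(-6) = 13q - 6
  -9q + 9 = 13q - 6  ⇒  -22q = -15  ⇒  q = 15/22.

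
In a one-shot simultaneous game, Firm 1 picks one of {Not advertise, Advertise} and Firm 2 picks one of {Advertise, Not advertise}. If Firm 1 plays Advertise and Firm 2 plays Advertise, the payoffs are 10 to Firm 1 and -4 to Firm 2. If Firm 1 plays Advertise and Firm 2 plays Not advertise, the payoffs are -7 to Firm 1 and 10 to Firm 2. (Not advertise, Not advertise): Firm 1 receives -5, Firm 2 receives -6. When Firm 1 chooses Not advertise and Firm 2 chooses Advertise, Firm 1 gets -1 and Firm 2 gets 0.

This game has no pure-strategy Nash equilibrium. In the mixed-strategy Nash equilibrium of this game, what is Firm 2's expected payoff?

In a mixed equilibrium Firm 2 is indifferent between Advertise and Not advertise; this condition fixes p.
  Firm 2's payoff to Advertise: p·0 + (1−p)·(-4) = 4p - 4
  Firm 2's payoff to Not advertise: p·(-6) + (1−p)·10 = -16p + 10
  4p - 4 = -16p + 10  ⇒  20p = 14  ⇒  p = 7/10.
At equilibrium Firm 2 is indifferent across columns, so Firm 2's payoff equals the payoff from Advertise: (7/10)·0 + (3/10)·(-4) = -6/5.

-6/5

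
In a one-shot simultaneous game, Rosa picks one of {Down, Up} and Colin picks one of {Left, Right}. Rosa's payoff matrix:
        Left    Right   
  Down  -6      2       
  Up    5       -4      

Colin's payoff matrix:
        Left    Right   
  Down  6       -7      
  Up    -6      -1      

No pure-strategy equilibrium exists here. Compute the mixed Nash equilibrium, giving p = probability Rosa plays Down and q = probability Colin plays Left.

p = 5/18, q = 6/17

In a mixed equilibrium Colin is indifferent between Left and Right; this condition fixes p.
  Colin's expected payoff from Left: p·6 + (1−p)·(-6) = 12p - 6
  Colin's expected payoff from Right: p·(-7) + (1−p)·(-1) = -6p - 1
  12p - 6 = -6p - 1  ⇒  18p = 5  ⇒  p = 5/18.
For Rosa to be willing to mix, Rosa must be indifferent between Down and Up, which pins down Colin's mix.
  Rosa's payoff from Down: q·(-6) + (1−q)·2 = -8q + 2
  Rosa's payoff from Up: q·5 + (1−q)·(-4) = 9q - 4
  -8q + 2 = 9q - 4  ⇒  -17q = -6  ⇒  q = 6/17.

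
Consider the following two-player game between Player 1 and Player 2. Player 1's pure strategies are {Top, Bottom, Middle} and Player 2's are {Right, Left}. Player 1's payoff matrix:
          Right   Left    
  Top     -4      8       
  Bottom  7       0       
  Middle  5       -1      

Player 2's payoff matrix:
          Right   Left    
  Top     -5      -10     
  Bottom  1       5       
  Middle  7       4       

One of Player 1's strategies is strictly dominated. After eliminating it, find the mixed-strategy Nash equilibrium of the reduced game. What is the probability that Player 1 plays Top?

Player 1's strategy Middle is strictly dominated by Bottom: 7 > 5 and 0 > -1. Eliminate Middle.
Set Player 2's expected payoff from Right equal to that from Left:
  Player 2's expected payoff from Right: p·(-5) + (1−p)·1 = -6p + 1
  Player 2's expected payoff from Left: p·(-10) + (1−p)·5 = -15p + 5
  -6p + 1 = -15p + 5  ⇒  9p = 4  ⇒  p = 4/9.

p = 4/9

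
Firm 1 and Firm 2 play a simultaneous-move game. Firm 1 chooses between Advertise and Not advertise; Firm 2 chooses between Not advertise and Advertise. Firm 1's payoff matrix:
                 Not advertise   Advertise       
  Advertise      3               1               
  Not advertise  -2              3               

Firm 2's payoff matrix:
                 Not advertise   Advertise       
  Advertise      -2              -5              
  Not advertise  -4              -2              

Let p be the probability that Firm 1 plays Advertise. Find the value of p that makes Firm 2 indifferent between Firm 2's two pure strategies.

Firm 2's indifference between Not advertise and Advertise determines Firm 1's mixing probability p:
  Firm 2's payoff from Not advertise: p·(-2) + (1−p)·(-4) = 2p - 4
  Firm 2's payoff from Advertise: p·(-5) + (1−p)·(-2) = -3p - 2
  2p - 4 = -3p - 2  ⇒  5p = 2  ⇒  p = 2/5.

p = 2/5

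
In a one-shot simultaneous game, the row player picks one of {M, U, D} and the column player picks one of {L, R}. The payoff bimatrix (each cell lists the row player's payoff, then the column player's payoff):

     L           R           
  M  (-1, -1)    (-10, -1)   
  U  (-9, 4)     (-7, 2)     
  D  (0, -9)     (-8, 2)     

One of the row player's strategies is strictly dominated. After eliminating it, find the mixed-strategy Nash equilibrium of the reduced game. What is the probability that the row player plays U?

The row player's strategy M is strictly dominated by D: 0 > -1 and -8 > -10. Eliminate M.
Set the column player's expected payoff from L equal to that from R:
  the column player's expected payoff from L: p·4 + (1−p)·(-9) = 13p - 9
  the column player's expected payoff from R: p·2 + (1−p)·2 = 2
  13p - 9 = 2  ⇒  13p = 11  ⇒  p = 11/13.

p = 11/13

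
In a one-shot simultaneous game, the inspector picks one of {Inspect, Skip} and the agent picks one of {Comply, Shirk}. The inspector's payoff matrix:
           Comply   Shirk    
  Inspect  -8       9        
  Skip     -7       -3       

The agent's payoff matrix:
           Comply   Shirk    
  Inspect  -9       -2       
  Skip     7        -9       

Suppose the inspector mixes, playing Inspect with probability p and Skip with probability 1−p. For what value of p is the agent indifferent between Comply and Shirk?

The inspector's mix must leave the agent indifferent between Comply and Shirk.
  the agent's payoff from Comply: p·(-9) + (1−p)·7 = -16p + 7
  the agent's payoff from Shirk: p·(-2) + (1−p)·(-9) = 7p - 9
  -16p + 7 = 7p - 9  ⇒  -23p = -16  ⇒  p = 16/23.

p = 16/23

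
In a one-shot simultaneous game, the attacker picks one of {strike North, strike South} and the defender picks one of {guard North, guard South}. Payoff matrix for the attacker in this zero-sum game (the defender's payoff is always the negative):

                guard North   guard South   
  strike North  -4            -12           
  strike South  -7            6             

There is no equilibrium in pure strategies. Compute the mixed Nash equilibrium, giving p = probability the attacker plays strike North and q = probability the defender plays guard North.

p = 13/21, q = 6/7

Set the defender's expected payoff from guard North equal to that from guard South:
  the defender's payoff from guard North: p·4 + (1−p)·7 = -3p + 7
  the defender's payoff from guard South: p·12 + (1−p)·(-6) = 18p - 6
  -3p + 7 = 18p - 6  ⇒  -21p = -13  ⇒  p = 13/21.
The attacker's indifference between strike North and strike South determines the defender's mixing probability q:
  the attacker's payoff from strike North: q·(-4) + (1−q)·(-12) = 8q - 12
  the attacker's payoff from strike South: q·(-7) + (1−q)·6 = -13q + 6
  8q - 12 = -13q + 6  ⇒  21q = 18  ⇒  q = 6/7.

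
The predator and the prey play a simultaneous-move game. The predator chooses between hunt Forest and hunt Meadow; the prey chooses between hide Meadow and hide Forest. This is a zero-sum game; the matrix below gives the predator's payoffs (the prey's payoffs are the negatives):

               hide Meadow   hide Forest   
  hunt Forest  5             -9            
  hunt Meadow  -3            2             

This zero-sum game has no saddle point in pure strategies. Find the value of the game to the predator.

v = -17/19

In a mixed equilibrium the predator is indifferent between hunt Forest and hunt Meadow; this condition fixes q.
  the predator's payoff from hunt Forest: q·5 + (1−q)·(-9) = 14q - 9
  the predator's payoff from hunt Meadow: q·(-3) + (1−q)·2 = -5q + 2
  14q - 9 = -5q + 2  ⇒  19q = 11  ⇒  q = 11/19.
The value is the predator's expected payoff against this mix (using hunt Forest): (11/19)·5 + (8/19)·(-9) = -17/19.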